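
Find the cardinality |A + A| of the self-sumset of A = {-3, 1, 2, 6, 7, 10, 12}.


A + A = {a + a' : a, a' ∈ A}; |A| = 7.
General bounds: 2|A| - 1 ≤ |A + A| ≤ |A|(|A|+1)/2, i.e. 13 ≤ |A + A| ≤ 28.
Lower bound 2|A|-1 is attained iff A is an arithmetic progression.
Enumerate sums a + a' for a ≤ a' (symmetric, so this suffices):
a = -3: -3+-3=-6, -3+1=-2, -3+2=-1, -3+6=3, -3+7=4, -3+10=7, -3+12=9
a = 1: 1+1=2, 1+2=3, 1+6=7, 1+7=8, 1+10=11, 1+12=13
a = 2: 2+2=4, 2+6=8, 2+7=9, 2+10=12, 2+12=14
a = 6: 6+6=12, 6+7=13, 6+10=16, 6+12=18
a = 7: 7+7=14, 7+10=17, 7+12=19
a = 10: 10+10=20, 10+12=22
a = 12: 12+12=24
Distinct sums: {-6, -2, -1, 2, 3, 4, 7, 8, 9, 11, 12, 13, 14, 16, 17, 18, 19, 20, 22, 24}
|A + A| = 20

|A + A| = 20


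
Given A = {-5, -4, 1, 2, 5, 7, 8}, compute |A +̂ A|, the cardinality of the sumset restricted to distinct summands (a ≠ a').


Restricted sumset: A +̂ A = {a + a' : a ∈ A, a' ∈ A, a ≠ a'}.
Equivalently, take A + A and drop any sum 2a that is achievable ONLY as a + a for a ∈ A (i.e. sums representable only with equal summands).
Enumerate pairs (a, a') with a < a' (symmetric, so each unordered pair gives one sum; this covers all a ≠ a'):
  -5 + -4 = -9
  -5 + 1 = -4
  -5 + 2 = -3
  -5 + 5 = 0
  -5 + 7 = 2
  -5 + 8 = 3
  -4 + 1 = -3
  -4 + 2 = -2
  -4 + 5 = 1
  -4 + 7 = 3
  -4 + 8 = 4
  1 + 2 = 3
  1 + 5 = 6
  1 + 7 = 8
  1 + 8 = 9
  2 + 5 = 7
  2 + 7 = 9
  2 + 8 = 10
  5 + 7 = 12
  5 + 8 = 13
  7 + 8 = 15
Collected distinct sums: {-9, -4, -3, -2, 0, 1, 2, 3, 4, 6, 7, 8, 9, 10, 12, 13, 15}
|A +̂ A| = 17
(Reference bound: |A +̂ A| ≥ 2|A| - 3 for |A| ≥ 2, with |A| = 7 giving ≥ 11.)

|A +̂ A| = 17


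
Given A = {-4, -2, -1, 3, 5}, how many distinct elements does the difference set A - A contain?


A - A = {a - a' : a, a' ∈ A}; |A| = 5.
Bounds: 2|A|-1 ≤ |A - A| ≤ |A|² - |A| + 1, i.e. 9 ≤ |A - A| ≤ 21.
Note: 0 ∈ A - A always (from a - a). The set is symmetric: if d ∈ A - A then -d ∈ A - A.
Enumerate nonzero differences d = a - a' with a > a' (then include -d):
Positive differences: {1, 2, 3, 4, 5, 6, 7, 9}
Full difference set: {0} ∪ (positive diffs) ∪ (negative diffs).
|A - A| = 1 + 2·8 = 17 (matches direct enumeration: 17).

|A - A| = 17


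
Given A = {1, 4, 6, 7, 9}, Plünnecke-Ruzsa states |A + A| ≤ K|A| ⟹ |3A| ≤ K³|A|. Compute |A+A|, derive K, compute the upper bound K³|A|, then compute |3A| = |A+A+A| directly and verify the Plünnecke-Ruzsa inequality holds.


|A| = 5.
Step 1: Compute A + A by enumerating all 25 pairs.
A + A = {2, 5, 7, 8, 10, 11, 12, 13, 14, 15, 16, 18}, so |A + A| = 12.
Step 2: Doubling constant K = |A + A|/|A| = 12/5 = 12/5 ≈ 2.4000.
Step 3: Plünnecke-Ruzsa gives |3A| ≤ K³·|A| = (2.4000)³ · 5 ≈ 69.1200.
Step 4: Compute 3A = A + A + A directly by enumerating all triples (a,b,c) ∈ A³; |3A| = 20.
Step 5: Check 20 ≤ 69.1200? Yes ✓.

K = 12/5, Plünnecke-Ruzsa bound K³|A| ≈ 69.1200, |3A| = 20, inequality holds.


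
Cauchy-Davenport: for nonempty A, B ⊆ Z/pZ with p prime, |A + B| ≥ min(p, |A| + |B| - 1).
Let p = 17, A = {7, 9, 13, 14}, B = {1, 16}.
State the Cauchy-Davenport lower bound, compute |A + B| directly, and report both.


Cauchy-Davenport: |A + B| ≥ min(p, |A| + |B| - 1) for A, B nonempty in Z/pZ.
|A| = 4, |B| = 2, p = 17.
CD lower bound = min(17, 4 + 2 - 1) = min(17, 5) = 5.
Compute A + B mod 17 directly:
a = 7: 7+1=8, 7+16=6
a = 9: 9+1=10, 9+16=8
a = 13: 13+1=14, 13+16=12
a = 14: 14+1=15, 14+16=13
A + B = {6, 8, 10, 12, 13, 14, 15}, so |A + B| = 7.
Verify: 7 ≥ 5? Yes ✓.

CD lower bound = 5, actual |A + B| = 7.


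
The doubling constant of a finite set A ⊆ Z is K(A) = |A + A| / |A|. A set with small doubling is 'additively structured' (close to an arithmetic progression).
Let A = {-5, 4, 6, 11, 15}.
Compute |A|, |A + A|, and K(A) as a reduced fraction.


|A| = 5.
Compute A + A by enumerating all 25 pairs.
A + A = {-10, -1, 1, 6, 8, 10, 12, 15, 17, 19, 21, 22, 26, 30}, so |A + A| = 14.
K = |A + A| / |A| = 14/5 (already in lowest terms) ≈ 2.8000.
Reference: AP of size 5 gives K = 9/5 ≈ 1.8000; a fully generic set of size 5 gives K ≈ 3.0000.

|A| = 5, |A + A| = 14, K = 14/5.


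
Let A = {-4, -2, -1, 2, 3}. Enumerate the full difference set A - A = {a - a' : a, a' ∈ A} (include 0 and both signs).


A - A = {a - a' : a, a' ∈ A}.
Compute a - a' for each ordered pair (a, a'):
a = -4: -4--4=0, -4--2=-2, -4--1=-3, -4-2=-6, -4-3=-7
a = -2: -2--4=2, -2--2=0, -2--1=-1, -2-2=-4, -2-3=-5
a = -1: -1--4=3, -1--2=1, -1--1=0, -1-2=-3, -1-3=-4
a = 2: 2--4=6, 2--2=4, 2--1=3, 2-2=0, 2-3=-1
a = 3: 3--4=7, 3--2=5, 3--1=4, 3-2=1, 3-3=0
Collecting distinct values (and noting 0 appears from a-a):
A - A = {-7, -6, -5, -4, -3, -2, -1, 0, 1, 2, 3, 4, 5, 6, 7}
|A - A| = 15

A - A = {-7, -6, -5, -4, -3, -2, -1, 0, 1, 2, 3, 4, 5, 6, 7}


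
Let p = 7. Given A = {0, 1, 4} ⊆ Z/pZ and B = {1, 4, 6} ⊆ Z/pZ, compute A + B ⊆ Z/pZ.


Work in Z/7Z: reduce every sum a + b modulo 7.
Enumerate all 9 pairs:
a = 0: 0+1=1, 0+4=4, 0+6=6
a = 1: 1+1=2, 1+4=5, 1+6=0
a = 4: 4+1=5, 4+4=1, 4+6=3
Distinct residues collected: {0, 1, 2, 3, 4, 5, 6}
|A + B| = 7 (out of 7 total residues).

A + B = {0, 1, 2, 3, 4, 5, 6}


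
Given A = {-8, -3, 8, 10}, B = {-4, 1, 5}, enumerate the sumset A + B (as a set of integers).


A + B = {a + b : a ∈ A, b ∈ B}.
Enumerate all |A|·|B| = 4·3 = 12 pairs (a, b) and collect distinct sums.
a = -8: -8+-4=-12, -8+1=-7, -8+5=-3
a = -3: -3+-4=-7, -3+1=-2, -3+5=2
a = 8: 8+-4=4, 8+1=9, 8+5=13
a = 10: 10+-4=6, 10+1=11, 10+5=15
Collecting distinct sums: A + B = {-12, -7, -3, -2, 2, 4, 6, 9, 11, 13, 15}
|A + B| = 11

A + B = {-12, -7, -3, -2, 2, 4, 6, 9, 11, 13, 15}


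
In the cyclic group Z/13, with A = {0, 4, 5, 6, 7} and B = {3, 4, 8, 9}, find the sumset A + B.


Work in Z/13Z: reduce every sum a + b modulo 13.
Enumerate all 20 pairs:
a = 0: 0+3=3, 0+4=4, 0+8=8, 0+9=9
a = 4: 4+3=7, 4+4=8, 4+8=12, 4+9=0
a = 5: 5+3=8, 5+4=9, 5+8=0, 5+9=1
a = 6: 6+3=9, 6+4=10, 6+8=1, 6+9=2
a = 7: 7+3=10, 7+4=11, 7+8=2, 7+9=3
Distinct residues collected: {0, 1, 2, 3, 4, 7, 8, 9, 10, 11, 12}
|A + B| = 11 (out of 13 total residues).

A + B = {0, 1, 2, 3, 4, 7, 8, 9, 10, 11, 12}


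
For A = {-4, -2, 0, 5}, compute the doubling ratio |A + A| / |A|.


|A| = 4.
Compute A + A by enumerating all 16 pairs.
A + A = {-8, -6, -4, -2, 0, 1, 3, 5, 10}, so |A + A| = 9.
K = |A + A| / |A| = 9/4 (already in lowest terms) ≈ 2.2500.
Reference: AP of size 4 gives K = 7/4 ≈ 1.7500; a fully generic set of size 4 gives K ≈ 2.5000.

|A| = 4, |A + A| = 9, K = 9/4.


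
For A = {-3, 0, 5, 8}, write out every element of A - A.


A - A = {a - a' : a, a' ∈ A}.
Compute a - a' for each ordered pair (a, a'):
a = -3: -3--3=0, -3-0=-3, -3-5=-8, -3-8=-11
a = 0: 0--3=3, 0-0=0, 0-5=-5, 0-8=-8
a = 5: 5--3=8, 5-0=5, 5-5=0, 5-8=-3
a = 8: 8--3=11, 8-0=8, 8-5=3, 8-8=0
Collecting distinct values (and noting 0 appears from a-a):
A - A = {-11, -8, -5, -3, 0, 3, 5, 8, 11}
|A - A| = 9

A - A = {-11, -8, -5, -3, 0, 3, 5, 8, 11}


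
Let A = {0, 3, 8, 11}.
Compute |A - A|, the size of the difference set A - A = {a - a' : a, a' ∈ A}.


A - A = {a - a' : a, a' ∈ A}; |A| = 4.
Bounds: 2|A|-1 ≤ |A - A| ≤ |A|² - |A| + 1, i.e. 7 ≤ |A - A| ≤ 13.
Note: 0 ∈ A - A always (from a - a). The set is symmetric: if d ∈ A - A then -d ∈ A - A.
Enumerate nonzero differences d = a - a' with a > a' (then include -d):
Positive differences: {3, 5, 8, 11}
Full difference set: {0} ∪ (positive diffs) ∪ (negative diffs).
|A - A| = 1 + 2·4 = 9 (matches direct enumeration: 9).

|A - A| = 9


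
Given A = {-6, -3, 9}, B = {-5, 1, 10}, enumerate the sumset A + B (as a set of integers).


A + B = {a + b : a ∈ A, b ∈ B}.
Enumerate all |A|·|B| = 3·3 = 9 pairs (a, b) and collect distinct sums.
a = -6: -6+-5=-11, -6+1=-5, -6+10=4
a = -3: -3+-5=-8, -3+1=-2, -3+10=7
a = 9: 9+-5=4, 9+1=10, 9+10=19
Collecting distinct sums: A + B = {-11, -8, -5, -2, 4, 7, 10, 19}
|A + B| = 8

A + B = {-11, -8, -5, -2, 4, 7, 10, 19}


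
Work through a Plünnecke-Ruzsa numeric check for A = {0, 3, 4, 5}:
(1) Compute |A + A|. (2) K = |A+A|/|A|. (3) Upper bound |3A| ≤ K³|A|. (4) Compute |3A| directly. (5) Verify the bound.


|A| = 4.
Step 1: Compute A + A by enumerating all 16 pairs.
A + A = {0, 3, 4, 5, 6, 7, 8, 9, 10}, so |A + A| = 9.
Step 2: Doubling constant K = |A + A|/|A| = 9/4 = 9/4 ≈ 2.2500.
Step 3: Plünnecke-Ruzsa gives |3A| ≤ K³·|A| = (2.2500)³ · 4 ≈ 45.5625.
Step 4: Compute 3A = A + A + A directly by enumerating all triples (a,b,c) ∈ A³; |3A| = 14.
Step 5: Check 14 ≤ 45.5625? Yes ✓.

K = 9/4, Plünnecke-Ruzsa bound K³|A| ≈ 45.5625, |3A| = 14, inequality holds.


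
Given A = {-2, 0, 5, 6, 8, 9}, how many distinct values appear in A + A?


A + A = {a + a' : a, a' ∈ A}; |A| = 6.
General bounds: 2|A| - 1 ≤ |A + A| ≤ |A|(|A|+1)/2, i.e. 11 ≤ |A + A| ≤ 21.
Lower bound 2|A|-1 is attained iff A is an arithmetic progression.
Enumerate sums a + a' for a ≤ a' (symmetric, so this suffices):
a = -2: -2+-2=-4, -2+0=-2, -2+5=3, -2+6=4, -2+8=6, -2+9=7
a = 0: 0+0=0, 0+5=5, 0+6=6, 0+8=8, 0+9=9
a = 5: 5+5=10, 5+6=11, 5+8=13, 5+9=14
a = 6: 6+6=12, 6+8=14, 6+9=15
a = 8: 8+8=16, 8+9=17
a = 9: 9+9=18
Distinct sums: {-4, -2, 0, 3, 4, 5, 6, 7, 8, 9, 10, 11, 12, 13, 14, 15, 16, 17, 18}
|A + A| = 19

|A + A| = 19


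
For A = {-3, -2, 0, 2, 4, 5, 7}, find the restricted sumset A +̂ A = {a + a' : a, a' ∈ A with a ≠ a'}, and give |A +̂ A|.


Restricted sumset: A +̂ A = {a + a' : a ∈ A, a' ∈ A, a ≠ a'}.
Equivalently, take A + A and drop any sum 2a that is achievable ONLY as a + a for a ∈ A (i.e. sums representable only with equal summands).
Enumerate pairs (a, a') with a < a' (symmetric, so each unordered pair gives one sum; this covers all a ≠ a'):
  -3 + -2 = -5
  -3 + 0 = -3
  -3 + 2 = -1
  -3 + 4 = 1
  -3 + 5 = 2
  -3 + 7 = 4
  -2 + 0 = -2
  -2 + 2 = 0
  -2 + 4 = 2
  -2 + 5 = 3
  -2 + 7 = 5
  0 + 2 = 2
  0 + 4 = 4
  0 + 5 = 5
  0 + 7 = 7
  2 + 4 = 6
  2 + 5 = 7
  2 + 7 = 9
  4 + 5 = 9
  4 + 7 = 11
  5 + 7 = 12
Collected distinct sums: {-5, -3, -2, -1, 0, 1, 2, 3, 4, 5, 6, 7, 9, 11, 12}
|A +̂ A| = 15
(Reference bound: |A +̂ A| ≥ 2|A| - 3 for |A| ≥ 2, with |A| = 7 giving ≥ 11.)

|A +̂ A| = 15


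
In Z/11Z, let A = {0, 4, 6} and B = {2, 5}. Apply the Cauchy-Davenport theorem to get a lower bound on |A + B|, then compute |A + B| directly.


Cauchy-Davenport: |A + B| ≥ min(p, |A| + |B| - 1) for A, B nonempty in Z/pZ.
|A| = 3, |B| = 2, p = 11.
CD lower bound = min(11, 3 + 2 - 1) = min(11, 4) = 4.
Compute A + B mod 11 directly:
a = 0: 0+2=2, 0+5=5
a = 4: 4+2=6, 4+5=9
a = 6: 6+2=8, 6+5=0
A + B = {0, 2, 5, 6, 8, 9}, so |A + B| = 6.
Verify: 6 ≥ 4? Yes ✓.

CD lower bound = 4, actual |A + B| = 6.


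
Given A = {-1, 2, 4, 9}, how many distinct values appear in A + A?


A + A = {a + a' : a, a' ∈ A}; |A| = 4.
General bounds: 2|A| - 1 ≤ |A + A| ≤ |A|(|A|+1)/2, i.e. 7 ≤ |A + A| ≤ 10.
Lower bound 2|A|-1 is attained iff A is an arithmetic progression.
Enumerate sums a + a' for a ≤ a' (symmetric, so this suffices):
a = -1: -1+-1=-2, -1+2=1, -1+4=3, -1+9=8
a = 2: 2+2=4, 2+4=6, 2+9=11
a = 4: 4+4=8, 4+9=13
a = 9: 9+9=18
Distinct sums: {-2, 1, 3, 4, 6, 8, 11, 13, 18}
|A + A| = 9

|A + A| = 9


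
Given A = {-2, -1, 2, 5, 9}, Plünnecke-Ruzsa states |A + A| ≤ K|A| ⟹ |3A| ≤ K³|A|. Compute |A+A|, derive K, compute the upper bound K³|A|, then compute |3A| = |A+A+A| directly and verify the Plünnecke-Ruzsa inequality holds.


|A| = 5.
Step 1: Compute A + A by enumerating all 25 pairs.
A + A = {-4, -3, -2, 0, 1, 3, 4, 7, 8, 10, 11, 14, 18}, so |A + A| = 13.
Step 2: Doubling constant K = |A + A|/|A| = 13/5 = 13/5 ≈ 2.6000.
Step 3: Plünnecke-Ruzsa gives |3A| ≤ K³·|A| = (2.6000)³ · 5 ≈ 87.8800.
Step 4: Compute 3A = A + A + A directly by enumerating all triples (a,b,c) ∈ A³; |3A| = 25.
Step 5: Check 25 ≤ 87.8800? Yes ✓.

K = 13/5, Plünnecke-Ruzsa bound K³|A| ≈ 87.8800, |3A| = 25, inequality holds.


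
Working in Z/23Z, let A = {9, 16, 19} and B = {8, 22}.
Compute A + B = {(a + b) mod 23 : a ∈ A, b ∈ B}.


Work in Z/23Z: reduce every sum a + b modulo 23.
Enumerate all 6 pairs:
a = 9: 9+8=17, 9+22=8
a = 16: 16+8=1, 16+22=15
a = 19: 19+8=4, 19+22=18
Distinct residues collected: {1, 4, 8, 15, 17, 18}
|A + B| = 6 (out of 23 total residues).

A + B = {1, 4, 8, 15, 17, 18}


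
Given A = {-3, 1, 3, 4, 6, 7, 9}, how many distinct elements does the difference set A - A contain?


A - A = {a - a' : a, a' ∈ A}; |A| = 7.
Bounds: 2|A|-1 ≤ |A - A| ≤ |A|² - |A| + 1, i.e. 13 ≤ |A - A| ≤ 43.
Note: 0 ∈ A - A always (from a - a). The set is symmetric: if d ∈ A - A then -d ∈ A - A.
Enumerate nonzero differences d = a - a' with a > a' (then include -d):
Positive differences: {1, 2, 3, 4, 5, 6, 7, 8, 9, 10, 12}
Full difference set: {0} ∪ (positive diffs) ∪ (negative diffs).
|A - A| = 1 + 2·11 = 23 (matches direct enumeration: 23).

|A - A| = 23


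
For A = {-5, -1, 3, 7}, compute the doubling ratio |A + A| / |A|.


|A| = 4.
Compute A + A by enumerating all 16 pairs.
A + A = {-10, -6, -2, 2, 6, 10, 14}, so |A + A| = 7.
K = |A + A| / |A| = 7/4 (already in lowest terms) ≈ 1.7500.
Reference: AP of size 4 gives K = 7/4 ≈ 1.7500; a fully generic set of size 4 gives K ≈ 2.5000.

|A| = 4, |A + A| = 7, K = 7/4.


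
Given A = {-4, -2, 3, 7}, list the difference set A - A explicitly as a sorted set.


A - A = {a - a' : a, a' ∈ A}.
Compute a - a' for each ordered pair (a, a'):
a = -4: -4--4=0, -4--2=-2, -4-3=-7, -4-7=-11
a = -2: -2--4=2, -2--2=0, -2-3=-5, -2-7=-9
a = 3: 3--4=7, 3--2=5, 3-3=0, 3-7=-4
a = 7: 7--4=11, 7--2=9, 7-3=4, 7-7=0
Collecting distinct values (and noting 0 appears from a-a):
A - A = {-11, -9, -7, -5, -4, -2, 0, 2, 4, 5, 7, 9, 11}
|A - A| = 13

A - A = {-11, -9, -7, -5, -4, -2, 0, 2, 4, 5, 7, 9, 11}


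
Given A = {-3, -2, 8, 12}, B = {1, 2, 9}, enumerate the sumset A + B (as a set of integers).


A + B = {a + b : a ∈ A, b ∈ B}.
Enumerate all |A|·|B| = 4·3 = 12 pairs (a, b) and collect distinct sums.
a = -3: -3+1=-2, -3+2=-1, -3+9=6
a = -2: -2+1=-1, -2+2=0, -2+9=7
a = 8: 8+1=9, 8+2=10, 8+9=17
a = 12: 12+1=13, 12+2=14, 12+9=21
Collecting distinct sums: A + B = {-2, -1, 0, 6, 7, 9, 10, 13, 14, 17, 21}
|A + B| = 11

A + B = {-2, -1, 0, 6, 7, 9, 10, 13, 14, 17, 21}


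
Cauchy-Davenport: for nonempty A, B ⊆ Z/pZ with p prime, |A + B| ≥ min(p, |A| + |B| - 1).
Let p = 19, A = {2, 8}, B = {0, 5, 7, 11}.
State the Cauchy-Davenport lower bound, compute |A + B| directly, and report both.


Cauchy-Davenport: |A + B| ≥ min(p, |A| + |B| - 1) for A, B nonempty in Z/pZ.
|A| = 2, |B| = 4, p = 19.
CD lower bound = min(19, 2 + 4 - 1) = min(19, 5) = 5.
Compute A + B mod 19 directly:
a = 2: 2+0=2, 2+5=7, 2+7=9, 2+11=13
a = 8: 8+0=8, 8+5=13, 8+7=15, 8+11=0
A + B = {0, 2, 7, 8, 9, 13, 15}, so |A + B| = 7.
Verify: 7 ≥ 5? Yes ✓.

CD lower bound = 5, actual |A + B| = 7.


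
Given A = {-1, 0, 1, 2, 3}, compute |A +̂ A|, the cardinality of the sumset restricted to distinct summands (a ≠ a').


Restricted sumset: A +̂ A = {a + a' : a ∈ A, a' ∈ A, a ≠ a'}.
Equivalently, take A + A and drop any sum 2a that is achievable ONLY as a + a for a ∈ A (i.e. sums representable only with equal summands).
Enumerate pairs (a, a') with a < a' (symmetric, so each unordered pair gives one sum; this covers all a ≠ a'):
  -1 + 0 = -1
  -1 + 1 = 0
  -1 + 2 = 1
  -1 + 3 = 2
  0 + 1 = 1
  0 + 2 = 2
  0 + 3 = 3
  1 + 2 = 3
  1 + 3 = 4
  2 + 3 = 5
Collected distinct sums: {-1, 0, 1, 2, 3, 4, 5}
|A +̂ A| = 7
(Reference bound: |A +̂ A| ≥ 2|A| - 3 for |A| ≥ 2, with |A| = 5 giving ≥ 7.)

|A +̂ A| = 7


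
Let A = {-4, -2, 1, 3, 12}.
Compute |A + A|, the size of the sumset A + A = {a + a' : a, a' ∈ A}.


A + A = {a + a' : a, a' ∈ A}; |A| = 5.
General bounds: 2|A| - 1 ≤ |A + A| ≤ |A|(|A|+1)/2, i.e. 9 ≤ |A + A| ≤ 15.
Lower bound 2|A|-1 is attained iff A is an arithmetic progression.
Enumerate sums a + a' for a ≤ a' (symmetric, so this suffices):
a = -4: -4+-4=-8, -4+-2=-6, -4+1=-3, -4+3=-1, -4+12=8
a = -2: -2+-2=-4, -2+1=-1, -2+3=1, -2+12=10
a = 1: 1+1=2, 1+3=4, 1+12=13
a = 3: 3+3=6, 3+12=15
a = 12: 12+12=24
Distinct sums: {-8, -6, -4, -3, -1, 1, 2, 4, 6, 8, 10, 13, 15, 24}
|A + A| = 14

|A + A| = 14


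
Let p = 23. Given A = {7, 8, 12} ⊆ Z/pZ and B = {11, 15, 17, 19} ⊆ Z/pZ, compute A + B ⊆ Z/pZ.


Work in Z/23Z: reduce every sum a + b modulo 23.
Enumerate all 12 pairs:
a = 7: 7+11=18, 7+15=22, 7+17=1, 7+19=3
a = 8: 8+11=19, 8+15=0, 8+17=2, 8+19=4
a = 12: 12+11=0, 12+15=4, 12+17=6, 12+19=8
Distinct residues collected: {0, 1, 2, 3, 4, 6, 8, 18, 19, 22}
|A + B| = 10 (out of 23 total residues).

A + B = {0, 1, 2, 3, 4, 6, 8, 18, 19, 22}


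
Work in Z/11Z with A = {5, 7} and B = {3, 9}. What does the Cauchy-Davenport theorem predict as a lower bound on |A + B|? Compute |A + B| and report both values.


Cauchy-Davenport: |A + B| ≥ min(p, |A| + |B| - 1) for A, B nonempty in Z/pZ.
|A| = 2, |B| = 2, p = 11.
CD lower bound = min(11, 2 + 2 - 1) = min(11, 3) = 3.
Compute A + B mod 11 directly:
a = 5: 5+3=8, 5+9=3
a = 7: 7+3=10, 7+9=5
A + B = {3, 5, 8, 10}, so |A + B| = 4.
Verify: 4 ≥ 3? Yes ✓.

CD lower bound = 3, actual |A + B| = 4.


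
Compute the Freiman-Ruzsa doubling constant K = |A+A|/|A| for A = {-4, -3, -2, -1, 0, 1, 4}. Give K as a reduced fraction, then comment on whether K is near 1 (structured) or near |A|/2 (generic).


|A| = 7.
Compute A + A by enumerating all 49 pairs.
A + A = {-8, -7, -6, -5, -4, -3, -2, -1, 0, 1, 2, 3, 4, 5, 8}, so |A + A| = 15.
K = |A + A| / |A| = 15/7 (already in lowest terms) ≈ 2.1429.
Reference: AP of size 7 gives K = 13/7 ≈ 1.8571; a fully generic set of size 7 gives K ≈ 4.0000.

|A| = 7, |A + A| = 15, K = 15/7.


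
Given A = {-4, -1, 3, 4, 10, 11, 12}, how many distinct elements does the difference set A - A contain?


A - A = {a - a' : a, a' ∈ A}; |A| = 7.
Bounds: 2|A|-1 ≤ |A - A| ≤ |A|² - |A| + 1, i.e. 13 ≤ |A - A| ≤ 43.
Note: 0 ∈ A - A always (from a - a). The set is symmetric: if d ∈ A - A then -d ∈ A - A.
Enumerate nonzero differences d = a - a' with a > a' (then include -d):
Positive differences: {1, 2, 3, 4, 5, 6, 7, 8, 9, 11, 12, 13, 14, 15, 16}
Full difference set: {0} ∪ (positive diffs) ∪ (negative diffs).
|A - A| = 1 + 2·15 = 31 (matches direct enumeration: 31).

|A - A| = 31


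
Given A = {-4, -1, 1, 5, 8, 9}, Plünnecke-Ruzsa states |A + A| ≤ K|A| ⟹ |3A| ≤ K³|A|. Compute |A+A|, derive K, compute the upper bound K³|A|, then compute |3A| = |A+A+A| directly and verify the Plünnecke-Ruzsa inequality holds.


|A| = 6.
Step 1: Compute A + A by enumerating all 36 pairs.
A + A = {-8, -5, -3, -2, 0, 1, 2, 4, 5, 6, 7, 8, 9, 10, 13, 14, 16, 17, 18}, so |A + A| = 19.
Step 2: Doubling constant K = |A + A|/|A| = 19/6 = 19/6 ≈ 3.1667.
Step 3: Plünnecke-Ruzsa gives |3A| ≤ K³·|A| = (3.1667)³ · 6 ≈ 190.5278.
Step 4: Compute 3A = A + A + A directly by enumerating all triples (a,b,c) ∈ A³; |3A| = 35.
Step 5: Check 35 ≤ 190.5278? Yes ✓.

K = 19/6, Plünnecke-Ruzsa bound K³|A| ≈ 190.5278, |3A| = 35, inequality holds.


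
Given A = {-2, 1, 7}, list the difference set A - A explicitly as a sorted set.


A - A = {a - a' : a, a' ∈ A}.
Compute a - a' for each ordered pair (a, a'):
a = -2: -2--2=0, -2-1=-3, -2-7=-9
a = 1: 1--2=3, 1-1=0, 1-7=-6
a = 7: 7--2=9, 7-1=6, 7-7=0
Collecting distinct values (and noting 0 appears from a-a):
A - A = {-9, -6, -3, 0, 3, 6, 9}
|A - A| = 7

A - A = {-9, -6, -3, 0, 3, 6, 9}


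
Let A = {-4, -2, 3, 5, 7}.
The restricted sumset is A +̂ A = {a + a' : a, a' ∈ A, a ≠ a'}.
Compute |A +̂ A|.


Restricted sumset: A +̂ A = {a + a' : a ∈ A, a' ∈ A, a ≠ a'}.
Equivalently, take A + A and drop any sum 2a that is achievable ONLY as a + a for a ∈ A (i.e. sums representable only with equal summands).
Enumerate pairs (a, a') with a < a' (symmetric, so each unordered pair gives one sum; this covers all a ≠ a'):
  -4 + -2 = -6
  -4 + 3 = -1
  -4 + 5 = 1
  -4 + 7 = 3
  -2 + 3 = 1
  -2 + 5 = 3
  -2 + 7 = 5
  3 + 5 = 8
  3 + 7 = 10
  5 + 7 = 12
Collected distinct sums: {-6, -1, 1, 3, 5, 8, 10, 12}
|A +̂ A| = 8
(Reference bound: |A +̂ A| ≥ 2|A| - 3 for |A| ≥ 2, with |A| = 5 giving ≥ 7.)

|A +̂ A| = 8


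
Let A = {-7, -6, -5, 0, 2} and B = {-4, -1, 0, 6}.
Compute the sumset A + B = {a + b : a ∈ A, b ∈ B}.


A + B = {a + b : a ∈ A, b ∈ B}.
Enumerate all |A|·|B| = 5·4 = 20 pairs (a, b) and collect distinct sums.
a = -7: -7+-4=-11, -7+-1=-8, -7+0=-7, -7+6=-1
a = -6: -6+-4=-10, -6+-1=-7, -6+0=-6, -6+6=0
a = -5: -5+-4=-9, -5+-1=-6, -5+0=-5, -5+6=1
a = 0: 0+-4=-4, 0+-1=-1, 0+0=0, 0+6=6
a = 2: 2+-4=-2, 2+-1=1, 2+0=2, 2+6=8
Collecting distinct sums: A + B = {-11, -10, -9, -8, -7, -6, -5, -4, -2, -1, 0, 1, 2, 6, 8}
|A + B| = 15

A + B = {-11, -10, -9, -8, -7, -6, -5, -4, -2, -1, 0, 1, 2, 6, 8}


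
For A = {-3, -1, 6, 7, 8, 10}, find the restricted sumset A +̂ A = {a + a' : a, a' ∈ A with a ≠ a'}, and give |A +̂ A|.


Restricted sumset: A +̂ A = {a + a' : a ∈ A, a' ∈ A, a ≠ a'}.
Equivalently, take A + A and drop any sum 2a that is achievable ONLY as a + a for a ∈ A (i.e. sums representable only with equal summands).
Enumerate pairs (a, a') with a < a' (symmetric, so each unordered pair gives one sum; this covers all a ≠ a'):
  -3 + -1 = -4
  -3 + 6 = 3
  -3 + 7 = 4
  -3 + 8 = 5
  -3 + 10 = 7
  -1 + 6 = 5
  -1 + 7 = 6
  -1 + 8 = 7
  -1 + 10 = 9
  6 + 7 = 13
  6 + 8 = 14
  6 + 10 = 16
  7 + 8 = 15
  7 + 10 = 17
  8 + 10 = 18
Collected distinct sums: {-4, 3, 4, 5, 6, 7, 9, 13, 14, 15, 16, 17, 18}
|A +̂ A| = 13
(Reference bound: |A +̂ A| ≥ 2|A| - 3 for |A| ≥ 2, with |A| = 6 giving ≥ 9.)

|A +̂ A| = 13


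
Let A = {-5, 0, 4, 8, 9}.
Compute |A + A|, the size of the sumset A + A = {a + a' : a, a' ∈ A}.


A + A = {a + a' : a, a' ∈ A}; |A| = 5.
General bounds: 2|A| - 1 ≤ |A + A| ≤ |A|(|A|+1)/2, i.e. 9 ≤ |A + A| ≤ 15.
Lower bound 2|A|-1 is attained iff A is an arithmetic progression.
Enumerate sums a + a' for a ≤ a' (symmetric, so this suffices):
a = -5: -5+-5=-10, -5+0=-5, -5+4=-1, -5+8=3, -5+9=4
a = 0: 0+0=0, 0+4=4, 0+8=8, 0+9=9
a = 4: 4+4=8, 4+8=12, 4+9=13
a = 8: 8+8=16, 8+9=17
a = 9: 9+9=18
Distinct sums: {-10, -5, -1, 0, 3, 4, 8, 9, 12, 13, 16, 17, 18}
|A + A| = 13

|A + A| = 13


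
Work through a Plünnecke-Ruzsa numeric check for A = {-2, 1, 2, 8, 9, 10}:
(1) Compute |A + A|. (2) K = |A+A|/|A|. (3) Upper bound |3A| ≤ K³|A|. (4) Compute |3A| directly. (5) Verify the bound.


|A| = 6.
Step 1: Compute A + A by enumerating all 36 pairs.
A + A = {-4, -1, 0, 2, 3, 4, 6, 7, 8, 9, 10, 11, 12, 16, 17, 18, 19, 20}, so |A + A| = 18.
Step 2: Doubling constant K = |A + A|/|A| = 18/6 = 18/6 ≈ 3.0000.
Step 3: Plünnecke-Ruzsa gives |3A| ≤ K³·|A| = (3.0000)³ · 6 ≈ 162.0000.
Step 4: Compute 3A = A + A + A directly by enumerating all triples (a,b,c) ∈ A³; |3A| = 33.
Step 5: Check 33 ≤ 162.0000? Yes ✓.

K = 18/6, Plünnecke-Ruzsa bound K³|A| ≈ 162.0000, |3A| = 33, inequality holds.


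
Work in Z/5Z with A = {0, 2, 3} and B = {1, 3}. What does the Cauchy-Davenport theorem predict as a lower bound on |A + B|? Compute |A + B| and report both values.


Cauchy-Davenport: |A + B| ≥ min(p, |A| + |B| - 1) for A, B nonempty in Z/pZ.
|A| = 3, |B| = 2, p = 5.
CD lower bound = min(5, 3 + 2 - 1) = min(5, 4) = 4.
Compute A + B mod 5 directly:
a = 0: 0+1=1, 0+3=3
a = 2: 2+1=3, 2+3=0
a = 3: 3+1=4, 3+3=1
A + B = {0, 1, 3, 4}, so |A + B| = 4.
Verify: 4 ≥ 4? Yes ✓.

CD lower bound = 4, actual |A + B| = 4.


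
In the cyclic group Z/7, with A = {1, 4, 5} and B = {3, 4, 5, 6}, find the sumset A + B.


Work in Z/7Z: reduce every sum a + b modulo 7.
Enumerate all 12 pairs:
a = 1: 1+3=4, 1+4=5, 1+5=6, 1+6=0
a = 4: 4+3=0, 4+4=1, 4+5=2, 4+6=3
a = 5: 5+3=1, 5+4=2, 5+5=3, 5+6=4
Distinct residues collected: {0, 1, 2, 3, 4, 5, 6}
|A + B| = 7 (out of 7 total residues).

A + B = {0, 1, 2, 3, 4, 5, 6}


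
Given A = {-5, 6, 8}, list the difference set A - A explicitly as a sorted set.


A - A = {a - a' : a, a' ∈ A}.
Compute a - a' for each ordered pair (a, a'):
a = -5: -5--5=0, -5-6=-11, -5-8=-13
a = 6: 6--5=11, 6-6=0, 6-8=-2
a = 8: 8--5=13, 8-6=2, 8-8=0
Collecting distinct values (and noting 0 appears from a-a):
A - A = {-13, -11, -2, 0, 2, 11, 13}
|A - A| = 7

A - A = {-13, -11, -2, 0, 2, 11, 13}


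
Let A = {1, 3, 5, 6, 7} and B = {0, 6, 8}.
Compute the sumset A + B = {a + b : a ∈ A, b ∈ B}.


A + B = {a + b : a ∈ A, b ∈ B}.
Enumerate all |A|·|B| = 5·3 = 15 pairs (a, b) and collect distinct sums.
a = 1: 1+0=1, 1+6=7, 1+8=9
a = 3: 3+0=3, 3+6=9, 3+8=11
a = 5: 5+0=5, 5+6=11, 5+8=13
a = 6: 6+0=6, 6+6=12, 6+8=14
a = 7: 7+0=7, 7+6=13, 7+8=15
Collecting distinct sums: A + B = {1, 3, 5, 6, 7, 9, 11, 12, 13, 14, 15}
|A + B| = 11

A + B = {1, 3, 5, 6, 7, 9, 11, 12, 13, 14, 15}


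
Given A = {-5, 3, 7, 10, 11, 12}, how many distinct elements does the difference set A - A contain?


A - A = {a - a' : a, a' ∈ A}; |A| = 6.
Bounds: 2|A|-1 ≤ |A - A| ≤ |A|² - |A| + 1, i.e. 11 ≤ |A - A| ≤ 31.
Note: 0 ∈ A - A always (from a - a). The set is symmetric: if d ∈ A - A then -d ∈ A - A.
Enumerate nonzero differences d = a - a' with a > a' (then include -d):
Positive differences: {1, 2, 3, 4, 5, 7, 8, 9, 12, 15, 16, 17}
Full difference set: {0} ∪ (positive diffs) ∪ (negative diffs).
|A - A| = 1 + 2·12 = 25 (matches direct enumeration: 25).

|A - A| = 25


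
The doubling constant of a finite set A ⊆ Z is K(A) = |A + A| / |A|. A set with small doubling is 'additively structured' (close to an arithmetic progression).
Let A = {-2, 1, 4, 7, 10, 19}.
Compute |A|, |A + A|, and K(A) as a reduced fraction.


|A| = 6.
Compute A + A by enumerating all 36 pairs.
A + A = {-4, -1, 2, 5, 8, 11, 14, 17, 20, 23, 26, 29, 38}, so |A + A| = 13.
K = |A + A| / |A| = 13/6 (already in lowest terms) ≈ 2.1667.
Reference: AP of size 6 gives K = 11/6 ≈ 1.8333; a fully generic set of size 6 gives K ≈ 3.5000.

|A| = 6, |A + A| = 13, K = 13/6.


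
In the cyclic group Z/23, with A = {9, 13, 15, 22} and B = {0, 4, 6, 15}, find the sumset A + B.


Work in Z/23Z: reduce every sum a + b modulo 23.
Enumerate all 16 pairs:
a = 9: 9+0=9, 9+4=13, 9+6=15, 9+15=1
a = 13: 13+0=13, 13+4=17, 13+6=19, 13+15=5
a = 15: 15+0=15, 15+4=19, 15+6=21, 15+15=7
a = 22: 22+0=22, 22+4=3, 22+6=5, 22+15=14
Distinct residues collected: {1, 3, 5, 7, 9, 13, 14, 15, 17, 19, 21, 22}
|A + B| = 12 (out of 23 total residues).

A + B = {1, 3, 5, 7, 9, 13, 14, 15, 17, 19, 21, 22}


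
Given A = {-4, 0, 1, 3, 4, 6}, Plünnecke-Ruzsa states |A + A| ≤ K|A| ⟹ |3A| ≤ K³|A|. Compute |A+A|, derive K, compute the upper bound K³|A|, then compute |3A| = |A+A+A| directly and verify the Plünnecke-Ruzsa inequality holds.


|A| = 6.
Step 1: Compute A + A by enumerating all 36 pairs.
A + A = {-8, -4, -3, -1, 0, 1, 2, 3, 4, 5, 6, 7, 8, 9, 10, 12}, so |A + A| = 16.
Step 2: Doubling constant K = |A + A|/|A| = 16/6 = 16/6 ≈ 2.6667.
Step 3: Plünnecke-Ruzsa gives |3A| ≤ K³·|A| = (2.6667)³ · 6 ≈ 113.7778.
Step 4: Compute 3A = A + A + A directly by enumerating all triples (a,b,c) ∈ A³; |3A| = 26.
Step 5: Check 26 ≤ 113.7778? Yes ✓.

K = 16/6, Plünnecke-Ruzsa bound K³|A| ≈ 113.7778, |3A| = 26, inequality holds.


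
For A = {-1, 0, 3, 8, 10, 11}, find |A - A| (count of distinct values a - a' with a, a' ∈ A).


A - A = {a - a' : a, a' ∈ A}; |A| = 6.
Bounds: 2|A|-1 ≤ |A - A| ≤ |A|² - |A| + 1, i.e. 11 ≤ |A - A| ≤ 31.
Note: 0 ∈ A - A always (from a - a). The set is symmetric: if d ∈ A - A then -d ∈ A - A.
Enumerate nonzero differences d = a - a' with a > a' (then include -d):
Positive differences: {1, 2, 3, 4, 5, 7, 8, 9, 10, 11, 12}
Full difference set: {0} ∪ (positive diffs) ∪ (negative diffs).
|A - A| = 1 + 2·11 = 23 (matches direct enumeration: 23).

|A - A| = 23


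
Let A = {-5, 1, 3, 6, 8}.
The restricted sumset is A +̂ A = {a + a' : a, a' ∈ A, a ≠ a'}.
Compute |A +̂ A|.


Restricted sumset: A +̂ A = {a + a' : a ∈ A, a' ∈ A, a ≠ a'}.
Equivalently, take A + A and drop any sum 2a that is achievable ONLY as a + a for a ∈ A (i.e. sums representable only with equal summands).
Enumerate pairs (a, a') with a < a' (symmetric, so each unordered pair gives one sum; this covers all a ≠ a'):
  -5 + 1 = -4
  -5 + 3 = -2
  -5 + 6 = 1
  -5 + 8 = 3
  1 + 3 = 4
  1 + 6 = 7
  1 + 8 = 9
  3 + 6 = 9
  3 + 8 = 11
  6 + 8 = 14
Collected distinct sums: {-4, -2, 1, 3, 4, 7, 9, 11, 14}
|A +̂ A| = 9
(Reference bound: |A +̂ A| ≥ 2|A| - 3 for |A| ≥ 2, with |A| = 5 giving ≥ 7.)

|A +̂ A| = 9


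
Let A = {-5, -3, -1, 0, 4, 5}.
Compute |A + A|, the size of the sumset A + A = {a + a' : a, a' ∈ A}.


A + A = {a + a' : a, a' ∈ A}; |A| = 6.
General bounds: 2|A| - 1 ≤ |A + A| ≤ |A|(|A|+1)/2, i.e. 11 ≤ |A + A| ≤ 21.
Lower bound 2|A|-1 is attained iff A is an arithmetic progression.
Enumerate sums a + a' for a ≤ a' (symmetric, so this suffices):
a = -5: -5+-5=-10, -5+-3=-8, -5+-1=-6, -5+0=-5, -5+4=-1, -5+5=0
a = -3: -3+-3=-6, -3+-1=-4, -3+0=-3, -3+4=1, -3+5=2
a = -1: -1+-1=-2, -1+0=-1, -1+4=3, -1+5=4
a = 0: 0+0=0, 0+4=4, 0+5=5
a = 4: 4+4=8, 4+5=9
a = 5: 5+5=10
Distinct sums: {-10, -8, -6, -5, -4, -3, -2, -1, 0, 1, 2, 3, 4, 5, 8, 9, 10}
|A + A| = 17

|A + A| = 17


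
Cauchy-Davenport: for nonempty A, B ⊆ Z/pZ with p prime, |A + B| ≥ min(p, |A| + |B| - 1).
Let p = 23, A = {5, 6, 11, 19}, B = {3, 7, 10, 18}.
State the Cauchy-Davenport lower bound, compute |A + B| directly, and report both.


Cauchy-Davenport: |A + B| ≥ min(p, |A| + |B| - 1) for A, B nonempty in Z/pZ.
|A| = 4, |B| = 4, p = 23.
CD lower bound = min(23, 4 + 4 - 1) = min(23, 7) = 7.
Compute A + B mod 23 directly:
a = 5: 5+3=8, 5+7=12, 5+10=15, 5+18=0
a = 6: 6+3=9, 6+7=13, 6+10=16, 6+18=1
a = 11: 11+3=14, 11+7=18, 11+10=21, 11+18=6
a = 19: 19+3=22, 19+7=3, 19+10=6, 19+18=14
A + B = {0, 1, 3, 6, 8, 9, 12, 13, 14, 15, 16, 18, 21, 22}, so |A + B| = 14.
Verify: 14 ≥ 7? Yes ✓.

CD lower bound = 7, actual |A + B| = 14.


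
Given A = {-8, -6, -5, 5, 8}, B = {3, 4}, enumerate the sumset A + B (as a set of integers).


A + B = {a + b : a ∈ A, b ∈ B}.
Enumerate all |A|·|B| = 5·2 = 10 pairs (a, b) and collect distinct sums.
a = -8: -8+3=-5, -8+4=-4
a = -6: -6+3=-3, -6+4=-2
a = -5: -5+3=-2, -5+4=-1
a = 5: 5+3=8, 5+4=9
a = 8: 8+3=11, 8+4=12
Collecting distinct sums: A + B = {-5, -4, -3, -2, -1, 8, 9, 11, 12}
|A + B| = 9

A + B = {-5, -4, -3, -2, -1, 8, 9, 11, 12}


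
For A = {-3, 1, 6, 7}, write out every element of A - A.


A - A = {a - a' : a, a' ∈ A}.
Compute a - a' for each ordered pair (a, a'):
a = -3: -3--3=0, -3-1=-4, -3-6=-9, -3-7=-10
a = 1: 1--3=4, 1-1=0, 1-6=-5, 1-7=-6
a = 6: 6--3=9, 6-1=5, 6-6=0, 6-7=-1
a = 7: 7--3=10, 7-1=6, 7-6=1, 7-7=0
Collecting distinct values (and noting 0 appears from a-a):
A - A = {-10, -9, -6, -5, -4, -1, 0, 1, 4, 5, 6, 9, 10}
|A - A| = 13

A - A = {-10, -9, -6, -5, -4, -1, 0, 1, 4, 5, 6, 9, 10}


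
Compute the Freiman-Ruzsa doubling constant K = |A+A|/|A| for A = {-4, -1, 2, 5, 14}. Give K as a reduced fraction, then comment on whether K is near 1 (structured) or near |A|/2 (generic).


|A| = 5.
Compute A + A by enumerating all 25 pairs.
A + A = {-8, -5, -2, 1, 4, 7, 10, 13, 16, 19, 28}, so |A + A| = 11.
K = |A + A| / |A| = 11/5 (already in lowest terms) ≈ 2.2000.
Reference: AP of size 5 gives K = 9/5 ≈ 1.8000; a fully generic set of size 5 gives K ≈ 3.0000.

|A| = 5, |A + A| = 11, K = 11/5.


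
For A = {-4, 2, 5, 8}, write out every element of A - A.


A - A = {a - a' : a, a' ∈ A}.
Compute a - a' for each ordered pair (a, a'):
a = -4: -4--4=0, -4-2=-6, -4-5=-9, -4-8=-12
a = 2: 2--4=6, 2-2=0, 2-5=-3, 2-8=-6
a = 5: 5--4=9, 5-2=3, 5-5=0, 5-8=-3
a = 8: 8--4=12, 8-2=6, 8-5=3, 8-8=0
Collecting distinct values (and noting 0 appears from a-a):
A - A = {-12, -9, -6, -3, 0, 3, 6, 9, 12}
|A - A| = 9

A - A = {-12, -9, -6, -3, 0, 3, 6, 9, 12}


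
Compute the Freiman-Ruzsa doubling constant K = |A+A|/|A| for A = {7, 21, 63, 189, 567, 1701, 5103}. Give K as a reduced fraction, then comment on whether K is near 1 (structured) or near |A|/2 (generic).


|A| = 7.
Compute A + A by enumerating all 49 pairs.
A + A = {14, 28, 42, 70, 84, 126, 196, 210, 252, 378, 574, 588, 630, 756, 1134, 1708, 1722, 1764, 1890, 2268, 3402, 5110, 5124, 5166, 5292, 5670, 6804, 10206}, so |A + A| = 28.
K = |A + A| / |A| = 28/7 = 4/1 ≈ 4.0000.
Reference: AP of size 7 gives K = 13/7 ≈ 1.8571; a fully generic set of size 7 gives K ≈ 4.0000.

|A| = 7, |A + A| = 28, K = 28/7 = 4/1.


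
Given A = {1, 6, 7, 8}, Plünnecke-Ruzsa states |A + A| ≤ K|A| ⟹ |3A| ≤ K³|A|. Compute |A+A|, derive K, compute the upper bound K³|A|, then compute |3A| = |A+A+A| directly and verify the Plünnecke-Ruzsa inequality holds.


|A| = 4.
Step 1: Compute A + A by enumerating all 16 pairs.
A + A = {2, 7, 8, 9, 12, 13, 14, 15, 16}, so |A + A| = 9.
Step 2: Doubling constant K = |A + A|/|A| = 9/4 = 9/4 ≈ 2.2500.
Step 3: Plünnecke-Ruzsa gives |3A| ≤ K³·|A| = (2.2500)³ · 4 ≈ 45.5625.
Step 4: Compute 3A = A + A + A directly by enumerating all triples (a,b,c) ∈ A³; |3A| = 16.
Step 5: Check 16 ≤ 45.5625? Yes ✓.

K = 9/4, Plünnecke-Ruzsa bound K³|A| ≈ 45.5625, |3A| = 16, inequality holds.


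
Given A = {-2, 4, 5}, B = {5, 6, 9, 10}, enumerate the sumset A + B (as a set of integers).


A + B = {a + b : a ∈ A, b ∈ B}.
Enumerate all |A|·|B| = 3·4 = 12 pairs (a, b) and collect distinct sums.
a = -2: -2+5=3, -2+6=4, -2+9=7, -2+10=8
a = 4: 4+5=9, 4+6=10, 4+9=13, 4+10=14
a = 5: 5+5=10, 5+6=11, 5+9=14, 5+10=15
Collecting distinct sums: A + B = {3, 4, 7, 8, 9, 10, 11, 13, 14, 15}
|A + B| = 10

A + B = {3, 4, 7, 8, 9, 10, 11, 13, 14, 15}


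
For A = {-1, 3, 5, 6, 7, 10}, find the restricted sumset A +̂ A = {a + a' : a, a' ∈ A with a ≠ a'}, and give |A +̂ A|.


Restricted sumset: A +̂ A = {a + a' : a ∈ A, a' ∈ A, a ≠ a'}.
Equivalently, take A + A and drop any sum 2a that is achievable ONLY as a + a for a ∈ A (i.e. sums representable only with equal summands).
Enumerate pairs (a, a') with a < a' (symmetric, so each unordered pair gives one sum; this covers all a ≠ a'):
  -1 + 3 = 2
  -1 + 5 = 4
  -1 + 6 = 5
  -1 + 7 = 6
  -1 + 10 = 9
  3 + 5 = 8
  3 + 6 = 9
  3 + 7 = 10
  3 + 10 = 13
  5 + 6 = 11
  5 + 7 = 12
  5 + 10 = 15
  6 + 7 = 13
  6 + 10 = 16
  7 + 10 = 17
Collected distinct sums: {2, 4, 5, 6, 8, 9, 10, 11, 12, 13, 15, 16, 17}
|A +̂ A| = 13
(Reference bound: |A +̂ A| ≥ 2|A| - 3 for |A| ≥ 2, with |A| = 6 giving ≥ 9.)

|A +̂ A| = 13


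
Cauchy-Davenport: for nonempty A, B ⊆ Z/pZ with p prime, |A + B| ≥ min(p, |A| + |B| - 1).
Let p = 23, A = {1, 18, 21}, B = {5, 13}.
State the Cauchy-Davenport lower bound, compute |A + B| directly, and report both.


Cauchy-Davenport: |A + B| ≥ min(p, |A| + |B| - 1) for A, B nonempty in Z/pZ.
|A| = 3, |B| = 2, p = 23.
CD lower bound = min(23, 3 + 2 - 1) = min(23, 4) = 4.
Compute A + B mod 23 directly:
a = 1: 1+5=6, 1+13=14
a = 18: 18+5=0, 18+13=8
a = 21: 21+5=3, 21+13=11
A + B = {0, 3, 6, 8, 11, 14}, so |A + B| = 6.
Verify: 6 ≥ 4? Yes ✓.

CD lower bound = 4, actual |A + B| = 6.


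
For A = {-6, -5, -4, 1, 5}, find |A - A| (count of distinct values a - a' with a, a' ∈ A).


A - A = {a - a' : a, a' ∈ A}; |A| = 5.
Bounds: 2|A|-1 ≤ |A - A| ≤ |A|² - |A| + 1, i.e. 9 ≤ |A - A| ≤ 21.
Note: 0 ∈ A - A always (from a - a). The set is symmetric: if d ∈ A - A then -d ∈ A - A.
Enumerate nonzero differences d = a - a' with a > a' (then include -d):
Positive differences: {1, 2, 4, 5, 6, 7, 9, 10, 11}
Full difference set: {0} ∪ (positive diffs) ∪ (negative diffs).
|A - A| = 1 + 2·9 = 19 (matches direct enumeration: 19).

|A - A| = 19


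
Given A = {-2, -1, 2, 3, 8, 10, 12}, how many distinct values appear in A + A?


A + A = {a + a' : a, a' ∈ A}; |A| = 7.
General bounds: 2|A| - 1 ≤ |A + A| ≤ |A|(|A|+1)/2, i.e. 13 ≤ |A + A| ≤ 28.
Lower bound 2|A|-1 is attained iff A is an arithmetic progression.
Enumerate sums a + a' for a ≤ a' (symmetric, so this suffices):
a = -2: -2+-2=-4, -2+-1=-3, -2+2=0, -2+3=1, -2+8=6, -2+10=8, -2+12=10
a = -1: -1+-1=-2, -1+2=1, -1+3=2, -1+8=7, -1+10=9, -1+12=11
a = 2: 2+2=4, 2+3=5, 2+8=10, 2+10=12, 2+12=14
a = 3: 3+3=6, 3+8=11, 3+10=13, 3+12=15
a = 8: 8+8=16, 8+10=18, 8+12=20
a = 10: 10+10=20, 10+12=22
a = 12: 12+12=24
Distinct sums: {-4, -3, -2, 0, 1, 2, 4, 5, 6, 7, 8, 9, 10, 11, 12, 13, 14, 15, 16, 18, 20, 22, 24}
|A + A| = 23

|A + A| = 23


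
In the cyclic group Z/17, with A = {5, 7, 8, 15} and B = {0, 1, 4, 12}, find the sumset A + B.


Work in Z/17Z: reduce every sum a + b modulo 17.
Enumerate all 16 pairs:
a = 5: 5+0=5, 5+1=6, 5+4=9, 5+12=0
a = 7: 7+0=7, 7+1=8, 7+4=11, 7+12=2
a = 8: 8+0=8, 8+1=9, 8+4=12, 8+12=3
a = 15: 15+0=15, 15+1=16, 15+4=2, 15+12=10
Distinct residues collected: {0, 2, 3, 5, 6, 7, 8, 9, 10, 11, 12, 15, 16}
|A + B| = 13 (out of 17 total residues).

A + B = {0, 2, 3, 5, 6, 7, 8, 9, 10, 11, 12, 15, 16}


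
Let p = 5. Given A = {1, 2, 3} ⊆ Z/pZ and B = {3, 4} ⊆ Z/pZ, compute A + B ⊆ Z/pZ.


Work in Z/5Z: reduce every sum a + b modulo 5.
Enumerate all 6 pairs:
a = 1: 1+3=4, 1+4=0
a = 2: 2+3=0, 2+4=1
a = 3: 3+3=1, 3+4=2
Distinct residues collected: {0, 1, 2, 4}
|A + B| = 4 (out of 5 total residues).

A + B = {0, 1, 2, 4}


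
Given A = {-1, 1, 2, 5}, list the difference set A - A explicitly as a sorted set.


A - A = {a - a' : a, a' ∈ A}.
Compute a - a' for each ordered pair (a, a'):
a = -1: -1--1=0, -1-1=-2, -1-2=-3, -1-5=-6
a = 1: 1--1=2, 1-1=0, 1-2=-1, 1-5=-4
a = 2: 2--1=3, 2-1=1, 2-2=0, 2-5=-3
a = 5: 5--1=6, 5-1=4, 5-2=3, 5-5=0
Collecting distinct values (and noting 0 appears from a-a):
A - A = {-6, -4, -3, -2, -1, 0, 1, 2, 3, 4, 6}
|A - A| = 11

A - A = {-6, -4, -3, -2, -1, 0, 1, 2, 3, 4, 6}


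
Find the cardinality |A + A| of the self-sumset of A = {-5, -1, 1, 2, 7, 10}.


A + A = {a + a' : a, a' ∈ A}; |A| = 6.
General bounds: 2|A| - 1 ≤ |A + A| ≤ |A|(|A|+1)/2, i.e. 11 ≤ |A + A| ≤ 21.
Lower bound 2|A|-1 is attained iff A is an arithmetic progression.
Enumerate sums a + a' for a ≤ a' (symmetric, so this suffices):
a = -5: -5+-5=-10, -5+-1=-6, -5+1=-4, -5+2=-3, -5+7=2, -5+10=5
a = -1: -1+-1=-2, -1+1=0, -1+2=1, -1+7=6, -1+10=9
a = 1: 1+1=2, 1+2=3, 1+7=8, 1+10=11
a = 2: 2+2=4, 2+7=9, 2+10=12
a = 7: 7+7=14, 7+10=17
a = 10: 10+10=20
Distinct sums: {-10, -6, -4, -3, -2, 0, 1, 2, 3, 4, 5, 6, 8, 9, 11, 12, 14, 17, 20}
|A + A| = 19

|A + A| = 19


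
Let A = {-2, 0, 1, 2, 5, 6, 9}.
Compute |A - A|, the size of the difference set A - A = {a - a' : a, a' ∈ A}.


A - A = {a - a' : a, a' ∈ A}; |A| = 7.
Bounds: 2|A|-1 ≤ |A - A| ≤ |A|² - |A| + 1, i.e. 13 ≤ |A - A| ≤ 43.
Note: 0 ∈ A - A always (from a - a). The set is symmetric: if d ∈ A - A then -d ∈ A - A.
Enumerate nonzero differences d = a - a' with a > a' (then include -d):
Positive differences: {1, 2, 3, 4, 5, 6, 7, 8, 9, 11}
Full difference set: {0} ∪ (positive diffs) ∪ (negative diffs).
|A - A| = 1 + 2·10 = 21 (matches direct enumeration: 21).

|A - A| = 21


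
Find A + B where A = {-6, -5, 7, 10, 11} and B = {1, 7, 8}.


A + B = {a + b : a ∈ A, b ∈ B}.
Enumerate all |A|·|B| = 5·3 = 15 pairs (a, b) and collect distinct sums.
a = -6: -6+1=-5, -6+7=1, -6+8=2
a = -5: -5+1=-4, -5+7=2, -5+8=3
a = 7: 7+1=8, 7+7=14, 7+8=15
a = 10: 10+1=11, 10+7=17, 10+8=18
a = 11: 11+1=12, 11+7=18, 11+8=19
Collecting distinct sums: A + B = {-5, -4, 1, 2, 3, 8, 11, 12, 14, 15, 17, 18, 19}
|A + B| = 13

A + B = {-5, -4, 1, 2, 3, 8, 11, 12, 14, 15, 17, 18, 19}


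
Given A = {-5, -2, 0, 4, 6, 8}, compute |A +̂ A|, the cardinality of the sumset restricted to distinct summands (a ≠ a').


Restricted sumset: A +̂ A = {a + a' : a ∈ A, a' ∈ A, a ≠ a'}.
Equivalently, take A + A and drop any sum 2a that is achievable ONLY as a + a for a ∈ A (i.e. sums representable only with equal summands).
Enumerate pairs (a, a') with a < a' (symmetric, so each unordered pair gives one sum; this covers all a ≠ a'):
  -5 + -2 = -7
  -5 + 0 = -5
  -5 + 4 = -1
  -5 + 6 = 1
  -5 + 8 = 3
  -2 + 0 = -2
  -2 + 4 = 2
  -2 + 6 = 4
  -2 + 8 = 6
  0 + 4 = 4
  0 + 6 = 6
  0 + 8 = 8
  4 + 6 = 10
  4 + 8 = 12
  6 + 8 = 14
Collected distinct sums: {-7, -5, -2, -1, 1, 2, 3, 4, 6, 8, 10, 12, 14}
|A +̂ A| = 13
(Reference bound: |A +̂ A| ≥ 2|A| - 3 for |A| ≥ 2, with |A| = 6 giving ≥ 9.)

|A +̂ A| = 13
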